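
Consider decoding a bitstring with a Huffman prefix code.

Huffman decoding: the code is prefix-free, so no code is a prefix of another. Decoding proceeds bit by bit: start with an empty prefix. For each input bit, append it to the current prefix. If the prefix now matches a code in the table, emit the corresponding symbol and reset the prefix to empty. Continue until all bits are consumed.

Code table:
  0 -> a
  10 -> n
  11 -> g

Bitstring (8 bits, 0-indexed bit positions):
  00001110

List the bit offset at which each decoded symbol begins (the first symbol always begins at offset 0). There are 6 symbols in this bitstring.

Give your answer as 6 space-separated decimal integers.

Answer: 0 1 2 3 4 6

Derivation:
Bit 0: prefix='0' -> emit 'a', reset
Bit 1: prefix='0' -> emit 'a', reset
Bit 2: prefix='0' -> emit 'a', reset
Bit 3: prefix='0' -> emit 'a', reset
Bit 4: prefix='1' (no match yet)
Bit 5: prefix='11' -> emit 'g', reset
Bit 6: prefix='1' (no match yet)
Bit 7: prefix='10' -> emit 'n', reset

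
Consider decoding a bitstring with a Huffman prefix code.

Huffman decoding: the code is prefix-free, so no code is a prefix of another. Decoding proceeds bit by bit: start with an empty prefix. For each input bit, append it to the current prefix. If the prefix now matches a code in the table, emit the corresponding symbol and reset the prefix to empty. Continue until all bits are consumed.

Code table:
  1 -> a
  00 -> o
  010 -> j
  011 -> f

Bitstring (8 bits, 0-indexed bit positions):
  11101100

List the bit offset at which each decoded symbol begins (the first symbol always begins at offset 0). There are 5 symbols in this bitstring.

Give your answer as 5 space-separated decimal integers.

Answer: 0 1 2 3 6

Derivation:
Bit 0: prefix='1' -> emit 'a', reset
Bit 1: prefix='1' -> emit 'a', reset
Bit 2: prefix='1' -> emit 'a', reset
Bit 3: prefix='0' (no match yet)
Bit 4: prefix='01' (no match yet)
Bit 5: prefix='011' -> emit 'f', reset
Bit 6: prefix='0' (no match yet)
Bit 7: prefix='00' -> emit 'o', reset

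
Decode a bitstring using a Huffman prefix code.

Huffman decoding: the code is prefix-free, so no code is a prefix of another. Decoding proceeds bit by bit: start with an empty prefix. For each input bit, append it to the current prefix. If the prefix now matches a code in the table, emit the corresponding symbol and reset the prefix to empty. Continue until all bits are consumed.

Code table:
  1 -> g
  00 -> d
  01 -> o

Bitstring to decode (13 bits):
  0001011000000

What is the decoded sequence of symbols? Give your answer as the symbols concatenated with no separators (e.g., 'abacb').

Answer: doogddd

Derivation:
Bit 0: prefix='0' (no match yet)
Bit 1: prefix='00' -> emit 'd', reset
Bit 2: prefix='0' (no match yet)
Bit 3: prefix='01' -> emit 'o', reset
Bit 4: prefix='0' (no match yet)
Bit 5: prefix='01' -> emit 'o', reset
Bit 6: prefix='1' -> emit 'g', reset
Bit 7: prefix='0' (no match yet)
Bit 8: prefix='00' -> emit 'd', reset
Bit 9: prefix='0' (no match yet)
Bit 10: prefix='00' -> emit 'd', reset
Bit 11: prefix='0' (no match yet)
Bit 12: prefix='00' -> emit 'd', reset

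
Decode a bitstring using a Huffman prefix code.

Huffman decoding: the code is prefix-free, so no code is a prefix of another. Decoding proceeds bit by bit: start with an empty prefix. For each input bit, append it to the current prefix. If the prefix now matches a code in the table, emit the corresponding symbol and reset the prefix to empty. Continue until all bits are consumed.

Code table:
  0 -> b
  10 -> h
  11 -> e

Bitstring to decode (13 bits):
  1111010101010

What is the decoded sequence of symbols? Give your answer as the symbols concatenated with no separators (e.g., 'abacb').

Answer: eebhhhh

Derivation:
Bit 0: prefix='1' (no match yet)
Bit 1: prefix='11' -> emit 'e', reset
Bit 2: prefix='1' (no match yet)
Bit 3: prefix='11' -> emit 'e', reset
Bit 4: prefix='0' -> emit 'b', reset
Bit 5: prefix='1' (no match yet)
Bit 6: prefix='10' -> emit 'h', reset
Bit 7: prefix='1' (no match yet)
Bit 8: prefix='10' -> emit 'h', reset
Bit 9: prefix='1' (no match yet)
Bit 10: prefix='10' -> emit 'h', reset
Bit 11: prefix='1' (no match yet)
Bit 12: prefix='10' -> emit 'h', reset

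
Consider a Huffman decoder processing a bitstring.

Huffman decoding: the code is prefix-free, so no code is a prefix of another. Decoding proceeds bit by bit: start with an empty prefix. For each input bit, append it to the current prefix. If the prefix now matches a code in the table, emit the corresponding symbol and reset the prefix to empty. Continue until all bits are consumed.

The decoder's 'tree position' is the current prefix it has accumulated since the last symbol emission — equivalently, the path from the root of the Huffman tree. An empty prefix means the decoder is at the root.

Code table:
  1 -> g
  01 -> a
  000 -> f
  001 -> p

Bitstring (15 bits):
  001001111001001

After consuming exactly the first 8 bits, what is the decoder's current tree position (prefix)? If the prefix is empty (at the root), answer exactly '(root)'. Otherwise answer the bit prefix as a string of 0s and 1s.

Bit 0: prefix='0' (no match yet)
Bit 1: prefix='00' (no match yet)
Bit 2: prefix='001' -> emit 'p', reset
Bit 3: prefix='0' (no match yet)
Bit 4: prefix='00' (no match yet)
Bit 5: prefix='001' -> emit 'p', reset
Bit 6: prefix='1' -> emit 'g', reset
Bit 7: prefix='1' -> emit 'g', reset

Answer: (root)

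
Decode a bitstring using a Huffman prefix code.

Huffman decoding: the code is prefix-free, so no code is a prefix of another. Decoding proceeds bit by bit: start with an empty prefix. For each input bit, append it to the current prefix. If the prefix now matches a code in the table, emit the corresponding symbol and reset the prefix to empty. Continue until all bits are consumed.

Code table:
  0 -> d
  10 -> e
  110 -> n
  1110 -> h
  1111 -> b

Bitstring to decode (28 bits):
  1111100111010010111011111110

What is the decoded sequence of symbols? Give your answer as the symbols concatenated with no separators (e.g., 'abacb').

Answer: bedhedehbh

Derivation:
Bit 0: prefix='1' (no match yet)
Bit 1: prefix='11' (no match yet)
Bit 2: prefix='111' (no match yet)
Bit 3: prefix='1111' -> emit 'b', reset
Bit 4: prefix='1' (no match yet)
Bit 5: prefix='10' -> emit 'e', reset
Bit 6: prefix='0' -> emit 'd', reset
Bit 7: prefix='1' (no match yet)
Bit 8: prefix='11' (no match yet)
Bit 9: prefix='111' (no match yet)
Bit 10: prefix='1110' -> emit 'h', reset
Bit 11: prefix='1' (no match yet)
Bit 12: prefix='10' -> emit 'e', reset
Bit 13: prefix='0' -> emit 'd', reset
Bit 14: prefix='1' (no match yet)
Bit 15: prefix='10' -> emit 'e', reset
Bit 16: prefix='1' (no match yet)
Bit 17: prefix='11' (no match yet)
Bit 18: prefix='111' (no match yet)
Bit 19: prefix='1110' -> emit 'h', reset
Bit 20: prefix='1' (no match yet)
Bit 21: prefix='11' (no match yet)
Bit 22: prefix='111' (no match yet)
Bit 23: prefix='1111' -> emit 'b', reset
Bit 24: prefix='1' (no match yet)
Bit 25: prefix='11' (no match yet)
Bit 26: prefix='111' (no match yet)
Bit 27: prefix='1110' -> emit 'h', reset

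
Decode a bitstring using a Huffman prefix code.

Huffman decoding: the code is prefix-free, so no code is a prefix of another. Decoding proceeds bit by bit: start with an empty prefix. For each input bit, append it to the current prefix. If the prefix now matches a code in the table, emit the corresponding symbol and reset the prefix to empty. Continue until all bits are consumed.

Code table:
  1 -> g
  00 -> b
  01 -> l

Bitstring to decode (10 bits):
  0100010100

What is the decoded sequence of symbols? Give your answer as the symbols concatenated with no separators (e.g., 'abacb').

Bit 0: prefix='0' (no match yet)
Bit 1: prefix='01' -> emit 'l', reset
Bit 2: prefix='0' (no match yet)
Bit 3: prefix='00' -> emit 'b', reset
Bit 4: prefix='0' (no match yet)
Bit 5: prefix='01' -> emit 'l', reset
Bit 6: prefix='0' (no match yet)
Bit 7: prefix='01' -> emit 'l', reset
Bit 8: prefix='0' (no match yet)
Bit 9: prefix='00' -> emit 'b', reset

Answer: lbllb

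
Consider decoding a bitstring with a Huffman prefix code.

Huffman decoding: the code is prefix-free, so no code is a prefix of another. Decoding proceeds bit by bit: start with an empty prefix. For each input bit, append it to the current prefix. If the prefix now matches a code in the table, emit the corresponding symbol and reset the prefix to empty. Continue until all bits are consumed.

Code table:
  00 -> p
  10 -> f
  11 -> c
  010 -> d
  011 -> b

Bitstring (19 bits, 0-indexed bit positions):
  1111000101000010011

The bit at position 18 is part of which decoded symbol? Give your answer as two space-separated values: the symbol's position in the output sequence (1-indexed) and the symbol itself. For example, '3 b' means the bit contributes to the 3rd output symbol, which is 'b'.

Answer: 8 b

Derivation:
Bit 0: prefix='1' (no match yet)
Bit 1: prefix='11' -> emit 'c', reset
Bit 2: prefix='1' (no match yet)
Bit 3: prefix='11' -> emit 'c', reset
Bit 4: prefix='0' (no match yet)
Bit 5: prefix='00' -> emit 'p', reset
Bit 6: prefix='0' (no match yet)
Bit 7: prefix='01' (no match yet)
Bit 8: prefix='010' -> emit 'd', reset
Bit 9: prefix='1' (no match yet)
Bit 10: prefix='10' -> emit 'f', reset
Bit 11: prefix='0' (no match yet)
Bit 12: prefix='00' -> emit 'p', reset
Bit 13: prefix='0' (no match yet)
Bit 14: prefix='01' (no match yet)
Bit 15: prefix='010' -> emit 'd', reset
Bit 16: prefix='0' (no match yet)
Bit 17: prefix='01' (no match yet)
Bit 18: prefix='011' -> emit 'b', reset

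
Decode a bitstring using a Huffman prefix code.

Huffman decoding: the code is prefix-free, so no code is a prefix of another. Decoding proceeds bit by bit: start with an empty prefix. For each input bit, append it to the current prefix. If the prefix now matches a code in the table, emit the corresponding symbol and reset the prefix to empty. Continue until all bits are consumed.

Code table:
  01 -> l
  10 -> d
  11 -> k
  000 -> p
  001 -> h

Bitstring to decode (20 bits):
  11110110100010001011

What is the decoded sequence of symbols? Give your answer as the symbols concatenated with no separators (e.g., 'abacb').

Bit 0: prefix='1' (no match yet)
Bit 1: prefix='11' -> emit 'k', reset
Bit 2: prefix='1' (no match yet)
Bit 3: prefix='11' -> emit 'k', reset
Bit 4: prefix='0' (no match yet)
Bit 5: prefix='01' -> emit 'l', reset
Bit 6: prefix='1' (no match yet)
Bit 7: prefix='10' -> emit 'd', reset
Bit 8: prefix='1' (no match yet)
Bit 9: prefix='10' -> emit 'd', reset
Bit 10: prefix='0' (no match yet)
Bit 11: prefix='00' (no match yet)
Bit 12: prefix='001' -> emit 'h', reset
Bit 13: prefix='0' (no match yet)
Bit 14: prefix='00' (no match yet)
Bit 15: prefix='000' -> emit 'p', reset
Bit 16: prefix='1' (no match yet)
Bit 17: prefix='10' -> emit 'd', reset
Bit 18: prefix='1' (no match yet)
Bit 19: prefix='11' -> emit 'k', reset

Answer: kklddhpdk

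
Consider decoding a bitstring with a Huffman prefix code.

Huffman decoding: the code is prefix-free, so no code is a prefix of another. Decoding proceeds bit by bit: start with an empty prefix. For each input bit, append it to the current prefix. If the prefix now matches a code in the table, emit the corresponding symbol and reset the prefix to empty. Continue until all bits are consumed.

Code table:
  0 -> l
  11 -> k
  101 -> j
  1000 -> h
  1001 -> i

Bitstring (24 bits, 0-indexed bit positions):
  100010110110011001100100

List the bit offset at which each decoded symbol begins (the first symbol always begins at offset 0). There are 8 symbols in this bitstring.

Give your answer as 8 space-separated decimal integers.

Bit 0: prefix='1' (no match yet)
Bit 1: prefix='10' (no match yet)
Bit 2: prefix='100' (no match yet)
Bit 3: prefix='1000' -> emit 'h', reset
Bit 4: prefix='1' (no match yet)
Bit 5: prefix='10' (no match yet)
Bit 6: prefix='101' -> emit 'j', reset
Bit 7: prefix='1' (no match yet)
Bit 8: prefix='10' (no match yet)
Bit 9: prefix='101' -> emit 'j', reset
Bit 10: prefix='1' (no match yet)
Bit 11: prefix='10' (no match yet)
Bit 12: prefix='100' (no match yet)
Bit 13: prefix='1001' -> emit 'i', reset
Bit 14: prefix='1' (no match yet)
Bit 15: prefix='10' (no match yet)
Bit 16: prefix='100' (no match yet)
Bit 17: prefix='1001' -> emit 'i', reset
Bit 18: prefix='1' (no match yet)
Bit 19: prefix='10' (no match yet)
Bit 20: prefix='100' (no match yet)
Bit 21: prefix='1001' -> emit 'i', reset
Bit 22: prefix='0' -> emit 'l', reset
Bit 23: prefix='0' -> emit 'l', reset

Answer: 0 4 7 10 14 18 22 23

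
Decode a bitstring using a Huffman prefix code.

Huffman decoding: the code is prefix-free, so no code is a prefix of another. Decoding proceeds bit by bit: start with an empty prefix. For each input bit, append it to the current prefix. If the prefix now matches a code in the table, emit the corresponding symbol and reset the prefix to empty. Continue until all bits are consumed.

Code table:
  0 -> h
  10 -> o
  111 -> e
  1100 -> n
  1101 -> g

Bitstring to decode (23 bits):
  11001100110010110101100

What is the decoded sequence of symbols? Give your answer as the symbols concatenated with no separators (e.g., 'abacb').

Answer: nnnoghn

Derivation:
Bit 0: prefix='1' (no match yet)
Bit 1: prefix='11' (no match yet)
Bit 2: prefix='110' (no match yet)
Bit 3: prefix='1100' -> emit 'n', reset
Bit 4: prefix='1' (no match yet)
Bit 5: prefix='11' (no match yet)
Bit 6: prefix='110' (no match yet)
Bit 7: prefix='1100' -> emit 'n', reset
Bit 8: prefix='1' (no match yet)
Bit 9: prefix='11' (no match yet)
Bit 10: prefix='110' (no match yet)
Bit 11: prefix='1100' -> emit 'n', reset
Bit 12: prefix='1' (no match yet)
Bit 13: prefix='10' -> emit 'o', reset
Bit 14: prefix='1' (no match yet)
Bit 15: prefix='11' (no match yet)
Bit 16: prefix='110' (no match yet)
Bit 17: prefix='1101' -> emit 'g', reset
Bit 18: prefix='0' -> emit 'h', reset
Bit 19: prefix='1' (no match yet)
Bit 20: prefix='11' (no match yet)
Bit 21: prefix='110' (no match yet)
Bit 22: prefix='1100' -> emit 'n', reset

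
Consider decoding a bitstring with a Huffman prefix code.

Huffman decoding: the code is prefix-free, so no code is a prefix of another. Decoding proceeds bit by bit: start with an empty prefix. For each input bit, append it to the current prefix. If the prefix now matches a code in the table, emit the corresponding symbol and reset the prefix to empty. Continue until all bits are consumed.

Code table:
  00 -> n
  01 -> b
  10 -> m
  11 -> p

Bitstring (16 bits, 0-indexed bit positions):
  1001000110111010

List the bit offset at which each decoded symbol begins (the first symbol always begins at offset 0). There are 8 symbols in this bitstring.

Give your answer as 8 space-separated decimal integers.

Bit 0: prefix='1' (no match yet)
Bit 1: prefix='10' -> emit 'm', reset
Bit 2: prefix='0' (no match yet)
Bit 3: prefix='01' -> emit 'b', reset
Bit 4: prefix='0' (no match yet)
Bit 5: prefix='00' -> emit 'n', reset
Bit 6: prefix='0' (no match yet)
Bit 7: prefix='01' -> emit 'b', reset
Bit 8: prefix='1' (no match yet)
Bit 9: prefix='10' -> emit 'm', reset
Bit 10: prefix='1' (no match yet)
Bit 11: prefix='11' -> emit 'p', reset
Bit 12: prefix='1' (no match yet)
Bit 13: prefix='10' -> emit 'm', reset
Bit 14: prefix='1' (no match yet)
Bit 15: prefix='10' -> emit 'm', reset

Answer: 0 2 4 6 8 10 12 14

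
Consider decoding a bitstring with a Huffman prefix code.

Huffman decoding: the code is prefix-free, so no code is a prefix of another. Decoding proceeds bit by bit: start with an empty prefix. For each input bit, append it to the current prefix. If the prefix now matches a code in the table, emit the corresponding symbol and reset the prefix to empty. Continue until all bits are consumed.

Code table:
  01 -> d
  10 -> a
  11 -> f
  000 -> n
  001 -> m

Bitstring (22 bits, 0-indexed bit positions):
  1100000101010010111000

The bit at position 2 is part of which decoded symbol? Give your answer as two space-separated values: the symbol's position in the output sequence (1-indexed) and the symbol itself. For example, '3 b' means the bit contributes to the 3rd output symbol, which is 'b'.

Answer: 2 n

Derivation:
Bit 0: prefix='1' (no match yet)
Bit 1: prefix='11' -> emit 'f', reset
Bit 2: prefix='0' (no match yet)
Bit 3: prefix='00' (no match yet)
Bit 4: prefix='000' -> emit 'n', reset
Bit 5: prefix='0' (no match yet)
Bit 6: prefix='00' (no match yet)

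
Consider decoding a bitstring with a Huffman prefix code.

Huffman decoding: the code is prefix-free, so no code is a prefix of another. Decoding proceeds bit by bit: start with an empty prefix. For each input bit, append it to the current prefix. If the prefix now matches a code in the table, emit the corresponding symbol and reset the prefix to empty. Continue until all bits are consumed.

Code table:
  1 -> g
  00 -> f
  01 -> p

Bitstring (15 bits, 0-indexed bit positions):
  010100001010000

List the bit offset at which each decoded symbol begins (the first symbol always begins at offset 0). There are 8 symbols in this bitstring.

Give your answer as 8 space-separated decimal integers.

Bit 0: prefix='0' (no match yet)
Bit 1: prefix='01' -> emit 'p', reset
Bit 2: prefix='0' (no match yet)
Bit 3: prefix='01' -> emit 'p', reset
Bit 4: prefix='0' (no match yet)
Bit 5: prefix='00' -> emit 'f', reset
Bit 6: prefix='0' (no match yet)
Bit 7: prefix='00' -> emit 'f', reset
Bit 8: prefix='1' -> emit 'g', reset
Bit 9: prefix='0' (no match yet)
Bit 10: prefix='01' -> emit 'p', reset
Bit 11: prefix='0' (no match yet)
Bit 12: prefix='00' -> emit 'f', reset
Bit 13: prefix='0' (no match yet)
Bit 14: prefix='00' -> emit 'f', reset

Answer: 0 2 4 6 8 9 11 13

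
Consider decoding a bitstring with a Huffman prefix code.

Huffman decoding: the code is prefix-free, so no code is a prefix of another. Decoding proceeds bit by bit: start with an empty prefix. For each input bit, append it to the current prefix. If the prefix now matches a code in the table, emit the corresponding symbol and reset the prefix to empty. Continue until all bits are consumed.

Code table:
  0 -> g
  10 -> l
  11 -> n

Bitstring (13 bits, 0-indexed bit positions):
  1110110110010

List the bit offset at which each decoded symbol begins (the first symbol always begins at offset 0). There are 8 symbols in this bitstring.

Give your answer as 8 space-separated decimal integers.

Answer: 0 2 4 6 7 9 10 11

Derivation:
Bit 0: prefix='1' (no match yet)
Bit 1: prefix='11' -> emit 'n', reset
Bit 2: prefix='1' (no match yet)
Bit 3: prefix='10' -> emit 'l', reset
Bit 4: prefix='1' (no match yet)
Bit 5: prefix='11' -> emit 'n', reset
Bit 6: prefix='0' -> emit 'g', reset
Bit 7: prefix='1' (no match yet)
Bit 8: prefix='11' -> emit 'n', reset
Bit 9: prefix='0' -> emit 'g', reset
Bit 10: prefix='0' -> emit 'g', reset
Bit 11: prefix='1' (no match yet)
Bit 12: prefix='10' -> emit 'l', reset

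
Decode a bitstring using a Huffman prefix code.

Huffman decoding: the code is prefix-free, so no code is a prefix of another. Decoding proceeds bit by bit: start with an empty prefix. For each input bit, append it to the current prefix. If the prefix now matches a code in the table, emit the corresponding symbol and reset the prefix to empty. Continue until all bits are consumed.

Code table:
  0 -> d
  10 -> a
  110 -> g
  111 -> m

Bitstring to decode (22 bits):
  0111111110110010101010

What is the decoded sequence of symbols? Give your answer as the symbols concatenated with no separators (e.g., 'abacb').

Bit 0: prefix='0' -> emit 'd', reset
Bit 1: prefix='1' (no match yet)
Bit 2: prefix='11' (no match yet)
Bit 3: prefix='111' -> emit 'm', reset
Bit 4: prefix='1' (no match yet)
Bit 5: prefix='11' (no match yet)
Bit 6: prefix='111' -> emit 'm', reset
Bit 7: prefix='1' (no match yet)
Bit 8: prefix='11' (no match yet)
Bit 9: prefix='110' -> emit 'g', reset
Bit 10: prefix='1' (no match yet)
Bit 11: prefix='11' (no match yet)
Bit 12: prefix='110' -> emit 'g', reset
Bit 13: prefix='0' -> emit 'd', reset
Bit 14: prefix='1' (no match yet)
Bit 15: prefix='10' -> emit 'a', reset
Bit 16: prefix='1' (no match yet)
Bit 17: prefix='10' -> emit 'a', reset
Bit 18: prefix='1' (no match yet)
Bit 19: prefix='10' -> emit 'a', reset
Bit 20: prefix='1' (no match yet)
Bit 21: prefix='10' -> emit 'a', reset

Answer: dmmggdaaaa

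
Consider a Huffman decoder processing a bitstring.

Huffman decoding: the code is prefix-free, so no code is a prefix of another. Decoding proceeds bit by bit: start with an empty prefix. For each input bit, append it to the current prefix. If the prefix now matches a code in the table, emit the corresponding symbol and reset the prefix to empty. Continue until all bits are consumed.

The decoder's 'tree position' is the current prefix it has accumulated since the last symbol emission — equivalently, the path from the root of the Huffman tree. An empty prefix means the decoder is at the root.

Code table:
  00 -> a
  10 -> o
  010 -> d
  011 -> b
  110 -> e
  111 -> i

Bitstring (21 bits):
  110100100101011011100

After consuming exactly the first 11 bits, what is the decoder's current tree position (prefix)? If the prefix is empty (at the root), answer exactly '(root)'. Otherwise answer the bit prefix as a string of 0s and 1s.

Answer: (root)

Derivation:
Bit 0: prefix='1' (no match yet)
Bit 1: prefix='11' (no match yet)
Bit 2: prefix='110' -> emit 'e', reset
Bit 3: prefix='1' (no match yet)
Bit 4: prefix='10' -> emit 'o', reset
Bit 5: prefix='0' (no match yet)
Bit 6: prefix='01' (no match yet)
Bit 7: prefix='010' -> emit 'd', reset
Bit 8: prefix='0' (no match yet)
Bit 9: prefix='01' (no match yet)
Bit 10: prefix='010' -> emit 'd', reset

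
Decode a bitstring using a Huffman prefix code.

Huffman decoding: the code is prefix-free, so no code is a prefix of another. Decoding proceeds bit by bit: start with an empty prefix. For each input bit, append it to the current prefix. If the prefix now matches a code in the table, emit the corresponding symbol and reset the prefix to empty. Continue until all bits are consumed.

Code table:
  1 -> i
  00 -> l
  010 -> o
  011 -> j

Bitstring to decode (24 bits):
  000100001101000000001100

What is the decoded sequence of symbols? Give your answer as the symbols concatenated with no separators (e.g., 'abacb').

Answer: loljollljl

Derivation:
Bit 0: prefix='0' (no match yet)
Bit 1: prefix='00' -> emit 'l', reset
Bit 2: prefix='0' (no match yet)
Bit 3: prefix='01' (no match yet)
Bit 4: prefix='010' -> emit 'o', reset
Bit 5: prefix='0' (no match yet)
Bit 6: prefix='00' -> emit 'l', reset
Bit 7: prefix='0' (no match yet)
Bit 8: prefix='01' (no match yet)
Bit 9: prefix='011' -> emit 'j', reset
Bit 10: prefix='0' (no match yet)
Bit 11: prefix='01' (no match yet)
Bit 12: prefix='010' -> emit 'o', reset
Bit 13: prefix='0' (no match yet)
Bit 14: prefix='00' -> emit 'l', reset
Bit 15: prefix='0' (no match yet)
Bit 16: prefix='00' -> emit 'l', reset
Bit 17: prefix='0' (no match yet)
Bit 18: prefix='00' -> emit 'l', reset
Bit 19: prefix='0' (no match yet)
Bit 20: prefix='01' (no match yet)
Bit 21: prefix='011' -> emit 'j', reset
Bit 22: prefix='0' (no match yet)
Bit 23: prefix='00' -> emit 'l', reset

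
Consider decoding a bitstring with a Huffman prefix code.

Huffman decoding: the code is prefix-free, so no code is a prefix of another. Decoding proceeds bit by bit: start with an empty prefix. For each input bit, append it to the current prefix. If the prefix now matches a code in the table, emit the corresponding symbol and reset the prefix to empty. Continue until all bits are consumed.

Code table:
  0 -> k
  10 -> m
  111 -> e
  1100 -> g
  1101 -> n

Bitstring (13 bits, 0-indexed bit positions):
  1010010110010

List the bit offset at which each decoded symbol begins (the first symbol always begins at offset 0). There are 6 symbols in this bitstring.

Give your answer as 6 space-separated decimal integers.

Bit 0: prefix='1' (no match yet)
Bit 1: prefix='10' -> emit 'm', reset
Bit 2: prefix='1' (no match yet)
Bit 3: prefix='10' -> emit 'm', reset
Bit 4: prefix='0' -> emit 'k', reset
Bit 5: prefix='1' (no match yet)
Bit 6: prefix='10' -> emit 'm', reset
Bit 7: prefix='1' (no match yet)
Bit 8: prefix='11' (no match yet)
Bit 9: prefix='110' (no match yet)
Bit 10: prefix='1100' -> emit 'g', reset
Bit 11: prefix='1' (no match yet)
Bit 12: prefix='10' -> emit 'm', reset

Answer: 0 2 4 5 7 11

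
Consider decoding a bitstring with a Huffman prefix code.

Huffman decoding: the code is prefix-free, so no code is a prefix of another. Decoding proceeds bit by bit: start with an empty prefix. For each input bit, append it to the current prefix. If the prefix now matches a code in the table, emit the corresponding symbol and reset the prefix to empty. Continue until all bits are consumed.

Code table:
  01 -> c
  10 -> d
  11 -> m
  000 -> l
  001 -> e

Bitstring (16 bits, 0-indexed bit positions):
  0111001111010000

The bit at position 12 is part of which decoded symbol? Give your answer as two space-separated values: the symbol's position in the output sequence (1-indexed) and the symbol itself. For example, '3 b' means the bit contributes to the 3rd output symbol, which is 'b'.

Bit 0: prefix='0' (no match yet)
Bit 1: prefix='01' -> emit 'c', reset
Bit 2: prefix='1' (no match yet)
Bit 3: prefix='11' -> emit 'm', reset
Bit 4: prefix='0' (no match yet)
Bit 5: prefix='00' (no match yet)
Bit 6: prefix='001' -> emit 'e', reset
Bit 7: prefix='1' (no match yet)
Bit 8: prefix='11' -> emit 'm', reset
Bit 9: prefix='1' (no match yet)
Bit 10: prefix='10' -> emit 'd', reset
Bit 11: prefix='1' (no match yet)
Bit 12: prefix='10' -> emit 'd', reset
Bit 13: prefix='0' (no match yet)
Bit 14: prefix='00' (no match yet)
Bit 15: prefix='000' -> emit 'l', reset

Answer: 6 d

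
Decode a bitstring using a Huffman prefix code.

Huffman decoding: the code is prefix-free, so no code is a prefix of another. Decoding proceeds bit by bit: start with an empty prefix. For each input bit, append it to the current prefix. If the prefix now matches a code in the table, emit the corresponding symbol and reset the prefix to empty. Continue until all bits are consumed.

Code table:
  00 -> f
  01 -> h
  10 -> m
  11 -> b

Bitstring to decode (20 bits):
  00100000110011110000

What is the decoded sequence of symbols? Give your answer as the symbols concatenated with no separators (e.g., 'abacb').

Bit 0: prefix='0' (no match yet)
Bit 1: prefix='00' -> emit 'f', reset
Bit 2: prefix='1' (no match yet)
Bit 3: prefix='10' -> emit 'm', reset
Bit 4: prefix='0' (no match yet)
Bit 5: prefix='00' -> emit 'f', reset
Bit 6: prefix='0' (no match yet)
Bit 7: prefix='00' -> emit 'f', reset
Bit 8: prefix='1' (no match yet)
Bit 9: prefix='11' -> emit 'b', reset
Bit 10: prefix='0' (no match yet)
Bit 11: prefix='00' -> emit 'f', reset
Bit 12: prefix='1' (no match yet)
Bit 13: prefix='11' -> emit 'b', reset
Bit 14: prefix='1' (no match yet)
Bit 15: prefix='11' -> emit 'b', reset
Bit 16: prefix='0' (no match yet)
Bit 17: prefix='00' -> emit 'f', reset
Bit 18: prefix='0' (no match yet)
Bit 19: prefix='00' -> emit 'f', reset

Answer: fmffbfbbff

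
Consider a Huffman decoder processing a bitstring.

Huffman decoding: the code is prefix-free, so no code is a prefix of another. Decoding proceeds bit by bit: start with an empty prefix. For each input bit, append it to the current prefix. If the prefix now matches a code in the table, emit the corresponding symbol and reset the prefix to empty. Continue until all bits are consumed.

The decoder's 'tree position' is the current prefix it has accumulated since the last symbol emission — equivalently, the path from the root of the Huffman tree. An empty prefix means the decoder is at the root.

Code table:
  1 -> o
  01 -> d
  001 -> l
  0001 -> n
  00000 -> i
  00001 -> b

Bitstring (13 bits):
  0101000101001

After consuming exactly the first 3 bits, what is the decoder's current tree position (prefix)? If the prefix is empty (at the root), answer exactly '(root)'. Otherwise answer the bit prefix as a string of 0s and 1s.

Bit 0: prefix='0' (no match yet)
Bit 1: prefix='01' -> emit 'd', reset
Bit 2: prefix='0' (no match yet)

Answer: 0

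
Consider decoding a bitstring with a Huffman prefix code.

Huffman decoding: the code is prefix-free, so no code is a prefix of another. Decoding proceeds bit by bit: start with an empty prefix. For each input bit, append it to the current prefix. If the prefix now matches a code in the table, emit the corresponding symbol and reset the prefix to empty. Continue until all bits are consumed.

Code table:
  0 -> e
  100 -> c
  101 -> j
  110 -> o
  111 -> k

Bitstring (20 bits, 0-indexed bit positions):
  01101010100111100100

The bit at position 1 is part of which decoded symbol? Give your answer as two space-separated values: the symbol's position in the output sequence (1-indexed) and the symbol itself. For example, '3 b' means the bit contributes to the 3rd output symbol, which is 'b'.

Answer: 2 o

Derivation:
Bit 0: prefix='0' -> emit 'e', reset
Bit 1: prefix='1' (no match yet)
Bit 2: prefix='11' (no match yet)
Bit 3: prefix='110' -> emit 'o', reset
Bit 4: prefix='1' (no match yet)
Bit 5: prefix='10' (no match yet)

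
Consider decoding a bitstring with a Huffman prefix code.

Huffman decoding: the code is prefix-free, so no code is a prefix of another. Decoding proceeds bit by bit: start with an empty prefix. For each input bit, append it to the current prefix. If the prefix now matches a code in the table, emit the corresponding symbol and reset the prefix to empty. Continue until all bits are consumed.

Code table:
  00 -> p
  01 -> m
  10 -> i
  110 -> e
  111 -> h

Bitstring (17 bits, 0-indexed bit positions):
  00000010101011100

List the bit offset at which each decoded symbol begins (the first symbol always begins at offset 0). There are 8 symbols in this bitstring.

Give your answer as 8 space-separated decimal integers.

Answer: 0 2 4 6 8 10 12 15

Derivation:
Bit 0: prefix='0' (no match yet)
Bit 1: prefix='00' -> emit 'p', reset
Bit 2: prefix='0' (no match yet)
Bit 3: prefix='00' -> emit 'p', reset
Bit 4: prefix='0' (no match yet)
Bit 5: prefix='00' -> emit 'p', reset
Bit 6: prefix='1' (no match yet)
Bit 7: prefix='10' -> emit 'i', reset
Bit 8: prefix='1' (no match yet)
Bit 9: prefix='10' -> emit 'i', reset
Bit 10: prefix='1' (no match yet)
Bit 11: prefix='10' -> emit 'i', reset
Bit 12: prefix='1' (no match yet)
Bit 13: prefix='11' (no match yet)
Bit 14: prefix='111' -> emit 'h', reset
Bit 15: prefix='0' (no match yet)
Bit 16: prefix='00' -> emit 'p', reset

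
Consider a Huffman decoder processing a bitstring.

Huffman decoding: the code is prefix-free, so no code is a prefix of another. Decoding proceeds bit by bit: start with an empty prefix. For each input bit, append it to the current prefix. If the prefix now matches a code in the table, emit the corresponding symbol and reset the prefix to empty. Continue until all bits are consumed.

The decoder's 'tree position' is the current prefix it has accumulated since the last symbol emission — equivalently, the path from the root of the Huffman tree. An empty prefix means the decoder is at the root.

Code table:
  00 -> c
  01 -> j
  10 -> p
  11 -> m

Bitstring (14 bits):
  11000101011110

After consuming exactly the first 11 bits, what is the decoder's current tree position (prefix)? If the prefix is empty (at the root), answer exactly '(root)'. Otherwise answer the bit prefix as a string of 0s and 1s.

Answer: 1

Derivation:
Bit 0: prefix='1' (no match yet)
Bit 1: prefix='11' -> emit 'm', reset
Bit 2: prefix='0' (no match yet)
Bit 3: prefix='00' -> emit 'c', reset
Bit 4: prefix='0' (no match yet)
Bit 5: prefix='01' -> emit 'j', reset
Bit 6: prefix='0' (no match yet)
Bit 7: prefix='01' -> emit 'j', reset
Bit 8: prefix='0' (no match yet)
Bit 9: prefix='01' -> emit 'j', reset
Bit 10: prefix='1' (no match yet)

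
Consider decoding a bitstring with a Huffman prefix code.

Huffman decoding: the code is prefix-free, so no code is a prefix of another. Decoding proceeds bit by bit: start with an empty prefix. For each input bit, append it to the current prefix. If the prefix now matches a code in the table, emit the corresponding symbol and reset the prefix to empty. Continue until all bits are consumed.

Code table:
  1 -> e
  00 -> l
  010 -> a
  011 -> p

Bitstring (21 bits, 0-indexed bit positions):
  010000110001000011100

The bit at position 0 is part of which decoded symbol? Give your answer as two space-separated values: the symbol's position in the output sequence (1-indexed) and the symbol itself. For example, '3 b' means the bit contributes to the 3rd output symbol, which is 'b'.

Bit 0: prefix='0' (no match yet)
Bit 1: prefix='01' (no match yet)
Bit 2: prefix='010' -> emit 'a', reset
Bit 3: prefix='0' (no match yet)
Bit 4: prefix='00' -> emit 'l', reset

Answer: 1 a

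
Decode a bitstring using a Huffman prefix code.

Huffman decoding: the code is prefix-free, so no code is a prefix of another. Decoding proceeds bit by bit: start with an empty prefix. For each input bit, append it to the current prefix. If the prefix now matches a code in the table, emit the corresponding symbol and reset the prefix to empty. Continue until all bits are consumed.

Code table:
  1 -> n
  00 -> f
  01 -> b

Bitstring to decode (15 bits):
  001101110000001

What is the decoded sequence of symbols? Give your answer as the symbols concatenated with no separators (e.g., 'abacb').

Answer: fnnbnnfffn

Derivation:
Bit 0: prefix='0' (no match yet)
Bit 1: prefix='00' -> emit 'f', reset
Bit 2: prefix='1' -> emit 'n', reset
Bit 3: prefix='1' -> emit 'n', reset
Bit 4: prefix='0' (no match yet)
Bit 5: prefix='01' -> emit 'b', reset
Bit 6: prefix='1' -> emit 'n', reset
Bit 7: prefix='1' -> emit 'n', reset
Bit 8: prefix='0' (no match yet)
Bit 9: prefix='00' -> emit 'f', reset
Bit 10: prefix='0' (no match yet)
Bit 11: prefix='00' -> emit 'f', reset
Bit 12: prefix='0' (no match yet)
Bit 13: prefix='00' -> emit 'f', reset
Bit 14: prefix='1' -> emit 'n', reset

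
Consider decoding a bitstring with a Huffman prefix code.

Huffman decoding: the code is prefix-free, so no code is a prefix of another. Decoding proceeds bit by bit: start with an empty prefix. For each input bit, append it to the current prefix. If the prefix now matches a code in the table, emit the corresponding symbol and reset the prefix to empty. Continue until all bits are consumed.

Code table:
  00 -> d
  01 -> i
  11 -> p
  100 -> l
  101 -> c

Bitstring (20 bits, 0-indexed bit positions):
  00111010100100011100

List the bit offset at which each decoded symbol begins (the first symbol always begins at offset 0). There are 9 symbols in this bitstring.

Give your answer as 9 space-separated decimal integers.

Bit 0: prefix='0' (no match yet)
Bit 1: prefix='00' -> emit 'd', reset
Bit 2: prefix='1' (no match yet)
Bit 3: prefix='11' -> emit 'p', reset
Bit 4: prefix='1' (no match yet)
Bit 5: prefix='10' (no match yet)
Bit 6: prefix='101' -> emit 'c', reset
Bit 7: prefix='0' (no match yet)
Bit 8: prefix='01' -> emit 'i', reset
Bit 9: prefix='0' (no match yet)
Bit 10: prefix='00' -> emit 'd', reset
Bit 11: prefix='1' (no match yet)
Bit 12: prefix='10' (no match yet)
Bit 13: prefix='100' -> emit 'l', reset
Bit 14: prefix='0' (no match yet)
Bit 15: prefix='01' -> emit 'i', reset
Bit 16: prefix='1' (no match yet)
Bit 17: prefix='11' -> emit 'p', reset
Bit 18: prefix='0' (no match yet)
Bit 19: prefix='00' -> emit 'd', reset

Answer: 0 2 4 7 9 11 14 16 18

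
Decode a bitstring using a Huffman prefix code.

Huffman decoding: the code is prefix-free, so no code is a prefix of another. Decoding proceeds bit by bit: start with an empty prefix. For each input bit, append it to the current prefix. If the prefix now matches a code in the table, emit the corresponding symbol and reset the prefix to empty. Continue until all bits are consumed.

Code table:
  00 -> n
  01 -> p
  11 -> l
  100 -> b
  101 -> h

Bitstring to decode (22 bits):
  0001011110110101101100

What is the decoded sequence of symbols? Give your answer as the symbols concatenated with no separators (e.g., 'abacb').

Bit 0: prefix='0' (no match yet)
Bit 1: prefix='00' -> emit 'n', reset
Bit 2: prefix='0' (no match yet)
Bit 3: prefix='01' -> emit 'p', reset
Bit 4: prefix='0' (no match yet)
Bit 5: prefix='01' -> emit 'p', reset
Bit 6: prefix='1' (no match yet)
Bit 7: prefix='11' -> emit 'l', reset
Bit 8: prefix='1' (no match yet)
Bit 9: prefix='10' (no match yet)
Bit 10: prefix='101' -> emit 'h', reset
Bit 11: prefix='1' (no match yet)
Bit 12: prefix='10' (no match yet)
Bit 13: prefix='101' -> emit 'h', reset
Bit 14: prefix='0' (no match yet)
Bit 15: prefix='01' -> emit 'p', reset
Bit 16: prefix='1' (no match yet)
Bit 17: prefix='10' (no match yet)
Bit 18: prefix='101' -> emit 'h', reset
Bit 19: prefix='1' (no match yet)
Bit 20: prefix='10' (no match yet)
Bit 21: prefix='100' -> emit 'b', reset

Answer: npplhhphb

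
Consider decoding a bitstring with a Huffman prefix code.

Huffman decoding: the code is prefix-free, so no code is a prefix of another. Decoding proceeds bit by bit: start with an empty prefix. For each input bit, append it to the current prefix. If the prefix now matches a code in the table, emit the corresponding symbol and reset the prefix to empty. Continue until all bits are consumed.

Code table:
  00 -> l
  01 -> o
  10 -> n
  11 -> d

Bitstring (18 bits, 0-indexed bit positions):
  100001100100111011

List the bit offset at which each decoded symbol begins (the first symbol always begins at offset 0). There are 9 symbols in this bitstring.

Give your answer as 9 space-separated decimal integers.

Bit 0: prefix='1' (no match yet)
Bit 1: prefix='10' -> emit 'n', reset
Bit 2: prefix='0' (no match yet)
Bit 3: prefix='00' -> emit 'l', reset
Bit 4: prefix='0' (no match yet)
Bit 5: prefix='01' -> emit 'o', reset
Bit 6: prefix='1' (no match yet)
Bit 7: prefix='10' -> emit 'n', reset
Bit 8: prefix='0' (no match yet)
Bit 9: prefix='01' -> emit 'o', reset
Bit 10: prefix='0' (no match yet)
Bit 11: prefix='00' -> emit 'l', reset
Bit 12: prefix='1' (no match yet)
Bit 13: prefix='11' -> emit 'd', reset
Bit 14: prefix='1' (no match yet)
Bit 15: prefix='10' -> emit 'n', reset
Bit 16: prefix='1' (no match yet)
Bit 17: prefix='11' -> emit 'd', reset

Answer: 0 2 4 6 8 10 12 14 16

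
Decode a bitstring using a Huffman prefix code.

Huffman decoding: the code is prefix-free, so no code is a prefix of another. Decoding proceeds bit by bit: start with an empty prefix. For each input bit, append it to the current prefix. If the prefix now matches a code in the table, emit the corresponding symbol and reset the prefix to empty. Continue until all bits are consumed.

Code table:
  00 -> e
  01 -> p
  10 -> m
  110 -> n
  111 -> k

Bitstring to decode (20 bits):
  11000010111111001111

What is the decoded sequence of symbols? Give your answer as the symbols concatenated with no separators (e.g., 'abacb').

Answer: neppknpk

Derivation:
Bit 0: prefix='1' (no match yet)
Bit 1: prefix='11' (no match yet)
Bit 2: prefix='110' -> emit 'n', reset
Bit 3: prefix='0' (no match yet)
Bit 4: prefix='00' -> emit 'e', reset
Bit 5: prefix='0' (no match yet)
Bit 6: prefix='01' -> emit 'p', reset
Bit 7: prefix='0' (no match yet)
Bit 8: prefix='01' -> emit 'p', reset
Bit 9: prefix='1' (no match yet)
Bit 10: prefix='11' (no match yet)
Bit 11: prefix='111' -> emit 'k', reset
Bit 12: prefix='1' (no match yet)
Bit 13: prefix='11' (no match yet)
Bit 14: prefix='110' -> emit 'n', reset
Bit 15: prefix='0' (no match yet)
Bit 16: prefix='01' -> emit 'p', reset
Bit 17: prefix='1' (no match yet)
Bit 18: prefix='11' (no match yet)
Bit 19: prefix='111' -> emit 'k', reset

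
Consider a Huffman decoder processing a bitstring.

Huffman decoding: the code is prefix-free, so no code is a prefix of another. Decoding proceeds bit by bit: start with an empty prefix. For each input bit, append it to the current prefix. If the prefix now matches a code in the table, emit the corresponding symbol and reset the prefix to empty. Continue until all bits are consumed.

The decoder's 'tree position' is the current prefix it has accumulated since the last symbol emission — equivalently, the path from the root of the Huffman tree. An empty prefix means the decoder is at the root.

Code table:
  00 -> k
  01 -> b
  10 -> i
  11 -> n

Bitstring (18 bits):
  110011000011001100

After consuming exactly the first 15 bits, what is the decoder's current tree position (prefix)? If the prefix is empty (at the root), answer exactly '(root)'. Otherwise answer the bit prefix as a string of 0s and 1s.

Bit 0: prefix='1' (no match yet)
Bit 1: prefix='11' -> emit 'n', reset
Bit 2: prefix='0' (no match yet)
Bit 3: prefix='00' -> emit 'k', reset
Bit 4: prefix='1' (no match yet)
Bit 5: prefix='11' -> emit 'n', reset
Bit 6: prefix='0' (no match yet)
Bit 7: prefix='00' -> emit 'k', reset
Bit 8: prefix='0' (no match yet)
Bit 9: prefix='00' -> emit 'k', reset
Bit 10: prefix='1' (no match yet)
Bit 11: prefix='11' -> emit 'n', reset
Bit 12: prefix='0' (no match yet)
Bit 13: prefix='00' -> emit 'k', reset
Bit 14: prefix='1' (no match yet)

Answer: 1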